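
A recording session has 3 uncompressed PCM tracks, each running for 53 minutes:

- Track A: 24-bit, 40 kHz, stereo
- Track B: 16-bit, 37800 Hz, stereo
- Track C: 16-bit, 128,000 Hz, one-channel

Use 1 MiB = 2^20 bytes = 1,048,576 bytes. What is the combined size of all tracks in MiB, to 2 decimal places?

53 minutes = 3,180 s.
Track A: 40,000 × 3,180 × 3 × 2 = 763,200,000 bytes.
Track B: 37,800 × 3,180 × 2 × 2 = 480,816,000 bytes.
Track C: 128,000 × 3,180 × 2 × 1 = 814,080,000 bytes.
Total = 2,058,096,000 bytes = 1962.75 MiB.

1962.75 MiB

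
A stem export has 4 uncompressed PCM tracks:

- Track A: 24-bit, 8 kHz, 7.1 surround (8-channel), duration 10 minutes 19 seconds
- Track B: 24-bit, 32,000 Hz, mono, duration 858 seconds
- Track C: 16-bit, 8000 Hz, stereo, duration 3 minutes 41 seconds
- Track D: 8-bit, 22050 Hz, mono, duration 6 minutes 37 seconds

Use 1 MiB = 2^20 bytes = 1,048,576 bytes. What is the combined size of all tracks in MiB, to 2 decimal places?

206.99 MiB

Track A: 10 minutes 19 seconds = 619 s; 8,000 × 619 × 3 × 8 = 118,848,000 bytes.
Track B: 32,000 × 858 × 3 × 1 = 82,368,000 bytes.
Track C: 3 minutes 41 seconds = 221 s; 8,000 × 221 × 2 × 2 = 7,072,000 bytes.
Track D: 6 minutes 37 seconds = 397 s; 22,050 × 397 × 1 × 1 = 8,753,850 bytes.
Total = 217,041,850 bytes = 206.99 MiB.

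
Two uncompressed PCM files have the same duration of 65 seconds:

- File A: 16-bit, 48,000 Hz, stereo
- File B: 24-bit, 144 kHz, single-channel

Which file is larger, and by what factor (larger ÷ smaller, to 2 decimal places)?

File A: 48,000 × 2 × 2 = 192,000 bytes/s.
File B: 144,000 × 3 × 1 = 432,000 bytes/s.
File B is larger; ratio = 28,080,000 / 12,480,000 = 2.25.

File B, by a factor of 2.25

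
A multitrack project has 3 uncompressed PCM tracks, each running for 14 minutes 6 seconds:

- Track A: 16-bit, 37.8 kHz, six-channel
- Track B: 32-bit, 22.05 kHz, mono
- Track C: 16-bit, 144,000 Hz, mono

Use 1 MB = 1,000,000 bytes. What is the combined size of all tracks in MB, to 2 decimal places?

14 minutes 6 seconds = 846 s.
Track A: 37,800 × 846 × 2 × 6 = 383,745,600 bytes.
Track B: 22,050 × 846 × 4 × 1 = 74,617,200 bytes.
Track C: 144,000 × 846 × 2 × 1 = 243,648,000 bytes.
Total = 702,010,800 bytes = 702.01 MB.

702.01 MB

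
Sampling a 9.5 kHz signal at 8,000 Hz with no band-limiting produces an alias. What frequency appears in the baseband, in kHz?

1.5 kHz

Nyquist = 8,000/2 = 4,000 Hz; 9,500 Hz exceeds it.
Alias = |9,500 − 1×8,000| = |9,500 − 8,000| = 1,500 Hz = 1.5 kHz.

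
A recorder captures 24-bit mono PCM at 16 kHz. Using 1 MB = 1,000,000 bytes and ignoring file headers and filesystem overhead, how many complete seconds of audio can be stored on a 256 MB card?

5,333 seconds

Uncompressed byte rate = 16,000 × 3 × 1 = 48,000 bytes/s.
Capacity = 256 × 1,000,000 = 256,000,000 bytes.
256,000,000 / 48,000 ≈ 5333.33 s → 5,333 seconds.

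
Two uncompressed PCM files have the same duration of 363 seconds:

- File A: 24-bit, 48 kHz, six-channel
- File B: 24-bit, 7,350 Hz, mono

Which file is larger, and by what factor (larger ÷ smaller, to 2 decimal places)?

File A, by a factor of 39.18

File A: 48,000 × 3 × 6 = 864,000 bytes/s.
File B: 7,350 × 3 × 1 = 22,050 bytes/s.
File A is larger; ratio = 313,632,000 / 8,004,150 = 39.18.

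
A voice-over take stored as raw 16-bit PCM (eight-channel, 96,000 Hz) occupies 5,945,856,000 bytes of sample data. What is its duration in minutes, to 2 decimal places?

64.52 minutes

Byte rate = 96,000 × 2 × 8 = 1,536,000 bytes/s.
Duration = 5,945,856,000 / 1,536,000 = 3,871 s.
3,871 s / 60 = 64.52 minutes.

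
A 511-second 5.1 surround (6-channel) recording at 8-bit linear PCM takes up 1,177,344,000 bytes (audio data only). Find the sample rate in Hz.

384,000 Hz

Bytes = sample_rate × seconds × bytes_per_sample × channels.
sample_rate = 1,177,344,000 / (511 × 1 × 6) = 1,177,344,000 / 3,066 = 384,000 Hz.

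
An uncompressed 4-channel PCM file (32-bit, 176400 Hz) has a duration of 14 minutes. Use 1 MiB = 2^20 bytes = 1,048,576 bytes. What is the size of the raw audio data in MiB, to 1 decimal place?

Duration = 14 minutes = 840 s.
Bytes = 176,400 samples/s × 840 s × 4 bytes/sample × 4 ch = 2,370,816,000 bytes.
2,370,816,000 / 1,048,576 = 2261.0 MiB.

2261.0 MiB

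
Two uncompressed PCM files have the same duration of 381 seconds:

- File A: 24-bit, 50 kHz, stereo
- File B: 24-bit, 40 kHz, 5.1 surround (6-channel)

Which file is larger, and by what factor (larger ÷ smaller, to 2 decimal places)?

File B, by a factor of 2.40

File A: 50,000 × 3 × 2 = 300,000 bytes/s.
File B: 40,000 × 3 × 6 = 720,000 bytes/s.
File B is larger; ratio = 274,320,000 / 114,300,000 = 2.40.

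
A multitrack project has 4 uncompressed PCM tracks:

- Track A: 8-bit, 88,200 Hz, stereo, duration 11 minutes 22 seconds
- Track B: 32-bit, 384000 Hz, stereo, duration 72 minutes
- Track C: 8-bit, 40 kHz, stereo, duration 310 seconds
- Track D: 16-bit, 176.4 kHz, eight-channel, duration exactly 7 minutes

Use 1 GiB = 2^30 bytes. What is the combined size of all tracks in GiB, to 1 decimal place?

13.6 GiB

Track A: 11 minutes 22 seconds = 682 s; 88,200 × 682 × 1 × 2 = 120,304,800 bytes.
Track B: 72 minutes = 4,320 s; 384,000 × 4,320 × 4 × 2 = 13,271,040,000 bytes.
Track C: 40,000 × 310 × 1 × 2 = 24,800,000 bytes.
Track D: exactly 7 minutes = 420 s; 176,400 × 420 × 2 × 8 = 1,185,408,000 bytes.
Total = 14,601,552,800 bytes = 13.6 GiB.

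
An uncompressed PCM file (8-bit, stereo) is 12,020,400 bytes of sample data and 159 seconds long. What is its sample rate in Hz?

Bytes = sample_rate × seconds × bytes_per_sample × channels.
sample_rate = 12,020,400 / (159 × 1 × 2) = 12,020,400 / 318 = 37,800 Hz.

37,800 Hz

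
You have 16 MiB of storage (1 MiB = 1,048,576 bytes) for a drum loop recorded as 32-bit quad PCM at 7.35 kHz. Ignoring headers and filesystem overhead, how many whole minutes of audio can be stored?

Uncompressed byte rate = 7,350 × 4 × 4 = 117,600 bytes/s.
Capacity = 16 × 1,048,576 = 16,777,216 bytes.
16,777,216 / 117,600 ≈ 142.66 s → 2 minutes.

2 minutes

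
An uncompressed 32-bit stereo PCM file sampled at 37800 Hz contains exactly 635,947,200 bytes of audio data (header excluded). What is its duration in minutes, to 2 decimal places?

35.05 minutes

Byte rate = 37,800 × 4 × 2 = 302,400 bytes/s.
Duration = 635,947,200 / 302,400 = 2,103 s.
2,103 s / 60 = 35.05 minutes.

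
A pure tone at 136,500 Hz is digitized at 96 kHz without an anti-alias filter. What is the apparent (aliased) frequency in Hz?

Nyquist = 96,000/2 = 48,000 Hz; 136,500 Hz exceeds it.
Alias = |136,500 − 1×96,000| = |136,500 − 96,000| = 40,500 Hz.

40,500 Hz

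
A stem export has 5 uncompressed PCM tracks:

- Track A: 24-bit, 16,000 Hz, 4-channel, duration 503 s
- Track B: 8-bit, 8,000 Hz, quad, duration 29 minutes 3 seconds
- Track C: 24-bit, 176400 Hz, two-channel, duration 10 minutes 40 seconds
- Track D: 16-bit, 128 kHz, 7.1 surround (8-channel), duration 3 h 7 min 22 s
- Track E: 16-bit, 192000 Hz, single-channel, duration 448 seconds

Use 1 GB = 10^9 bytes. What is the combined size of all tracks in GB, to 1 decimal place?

24.0 GB

Track A: 16,000 × 503 × 3 × 4 = 96,576,000 bytes.
Track B: 29 minutes 3 seconds = 1,743 s; 8,000 × 1,743 × 1 × 4 = 55,776,000 bytes.
Track C: 10 minutes 40 seconds = 640 s; 176,400 × 640 × 3 × 2 = 677,376,000 bytes.
Track D: 3 h 7 min 22 s = 11,242 s; 128,000 × 11,242 × 2 × 8 = 23,023,616,000 bytes.
Track E: 192,000 × 448 × 2 × 1 = 172,032,000 bytes.
Total = 24,025,376,000 bytes = 24.0 GB.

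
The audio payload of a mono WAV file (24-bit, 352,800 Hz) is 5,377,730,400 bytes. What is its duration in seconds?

5,081 seconds

Byte rate = 352,800 × 3 × 1 = 1,058,400 bytes/s.
Duration = 5,377,730,400 / 1,058,400 = 5,081 s.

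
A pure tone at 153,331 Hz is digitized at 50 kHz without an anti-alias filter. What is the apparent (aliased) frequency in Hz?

Nyquist = 50,000/2 = 25,000 Hz; 153,331 Hz exceeds it.
Alias = |153,331 − 3×50,000| = |153,331 − 150,000| = 3,331 Hz.

3,331 Hz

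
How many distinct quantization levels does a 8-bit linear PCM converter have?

256 levels

2^8 = 256.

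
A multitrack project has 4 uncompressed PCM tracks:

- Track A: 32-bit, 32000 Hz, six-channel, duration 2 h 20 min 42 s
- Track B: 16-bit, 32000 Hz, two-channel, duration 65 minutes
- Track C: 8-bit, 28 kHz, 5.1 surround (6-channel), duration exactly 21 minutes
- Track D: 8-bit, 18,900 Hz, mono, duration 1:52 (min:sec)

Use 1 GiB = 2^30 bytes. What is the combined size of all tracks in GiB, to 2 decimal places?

6.70 GiB

Track A: 2 h 20 min 42 s = 8,442 s; 32,000 × 8,442 × 4 × 6 = 6,483,456,000 bytes.
Track B: 65 minutes = 3,900 s; 32,000 × 3,900 × 2 × 2 = 499,200,000 bytes.
Track C: exactly 21 minutes = 1,260 s; 28,000 × 1,260 × 1 × 6 = 211,680,000 bytes.
Track D: 1:52 (min:sec) = 112 s; 18,900 × 112 × 1 × 1 = 2,116,800 bytes.
Total = 7,196,452,800 bytes = 6.70 GiB.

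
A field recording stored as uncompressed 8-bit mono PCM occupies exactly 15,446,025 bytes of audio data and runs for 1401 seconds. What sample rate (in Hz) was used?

11,025 Hz

Bytes = sample_rate × seconds × bytes_per_sample × channels.
sample_rate = 15,446,025 / (1,401 × 1 × 1) = 15,446,025 / 1,401 = 11,025 Hz.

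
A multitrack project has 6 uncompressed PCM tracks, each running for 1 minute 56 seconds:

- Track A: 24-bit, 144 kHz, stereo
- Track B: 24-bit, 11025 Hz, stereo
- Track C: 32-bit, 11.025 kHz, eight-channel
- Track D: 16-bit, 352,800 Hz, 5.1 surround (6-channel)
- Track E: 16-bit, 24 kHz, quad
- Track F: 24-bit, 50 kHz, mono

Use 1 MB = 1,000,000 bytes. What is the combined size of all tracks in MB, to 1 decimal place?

1 minute 56 seconds = 116 s.
Track A: 144,000 × 116 × 3 × 2 = 100,224,000 bytes.
Track B: 11,025 × 116 × 3 × 2 = 7,673,400 bytes.
Track C: 11,025 × 116 × 4 × 8 = 40,924,800 bytes.
Track D: 352,800 × 116 × 2 × 6 = 491,097,600 bytes.
Track E: 24,000 × 116 × 2 × 4 = 22,272,000 bytes.
Track F: 50,000 × 116 × 3 × 1 = 17,400,000 bytes.
Total = 679,591,800 bytes = 679.6 MB.

679.6 MB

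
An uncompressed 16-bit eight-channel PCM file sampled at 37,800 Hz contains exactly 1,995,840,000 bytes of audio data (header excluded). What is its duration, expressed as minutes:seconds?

Byte rate = 37,800 × 2 × 8 = 604,800 bytes/s.
Duration = 1,995,840,000 / 604,800 = 3,300 s.
3,300 s = 55:00.

55:00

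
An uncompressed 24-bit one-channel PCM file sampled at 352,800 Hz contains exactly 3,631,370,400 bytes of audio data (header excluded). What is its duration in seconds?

Byte rate = 352,800 × 3 × 1 = 1,058,400 bytes/s.
Duration = 3,631,370,400 / 1,058,400 = 3,431 s.

3,431 seconds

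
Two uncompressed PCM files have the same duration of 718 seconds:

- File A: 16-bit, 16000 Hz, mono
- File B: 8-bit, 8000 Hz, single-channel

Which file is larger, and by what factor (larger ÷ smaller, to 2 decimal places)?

File A, by a factor of 4.00

File A: 16,000 × 2 × 1 = 32,000 bytes/s.
File B: 8,000 × 1 × 1 = 8,000 bytes/s.
File A is larger; ratio = 22,976,000 / 5,744,000 = 4.00.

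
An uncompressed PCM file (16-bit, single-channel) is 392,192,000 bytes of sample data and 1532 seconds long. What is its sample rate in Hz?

128,000 Hz

Bytes = sample_rate × seconds × bytes_per_sample × channels.
sample_rate = 392,192,000 / (1,532 × 2 × 1) = 392,192,000 / 3,064 = 128,000 Hz.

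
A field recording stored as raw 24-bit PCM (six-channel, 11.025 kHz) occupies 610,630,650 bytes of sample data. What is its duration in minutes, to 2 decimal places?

51.28 minutes

Byte rate = 11,025 × 3 × 6 = 198,450 bytes/s.
Duration = 610,630,650 / 198,450 = 3,077 s.
3,077 s / 60 = 51.28 minutes.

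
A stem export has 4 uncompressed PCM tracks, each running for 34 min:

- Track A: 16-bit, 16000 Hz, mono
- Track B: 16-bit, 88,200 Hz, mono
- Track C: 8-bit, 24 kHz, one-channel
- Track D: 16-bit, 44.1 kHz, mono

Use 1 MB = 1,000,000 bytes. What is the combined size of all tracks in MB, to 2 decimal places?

34 min = 2,040 s.
Track A: 16,000 × 2,040 × 2 × 1 = 65,280,000 bytes.
Track B: 88,200 × 2,040 × 2 × 1 = 359,856,000 bytes.
Track C: 24,000 × 2,040 × 1 × 1 = 48,960,000 bytes.
Track D: 44,100 × 2,040 × 2 × 1 = 179,928,000 bytes.
Total = 654,024,000 bytes = 654.02 MB.

654.02 MB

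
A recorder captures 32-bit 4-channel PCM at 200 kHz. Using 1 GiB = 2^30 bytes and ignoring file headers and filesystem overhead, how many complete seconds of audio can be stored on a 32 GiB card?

Uncompressed byte rate = 200,000 × 4 × 4 = 3,200,000 bytes/s.
Capacity = 32 × 1,073,741,824 = 34,359,738,368 bytes.
34,359,738,368 / 3,200,000 ≈ 10737.42 s → 10,737 seconds.

10,737 seconds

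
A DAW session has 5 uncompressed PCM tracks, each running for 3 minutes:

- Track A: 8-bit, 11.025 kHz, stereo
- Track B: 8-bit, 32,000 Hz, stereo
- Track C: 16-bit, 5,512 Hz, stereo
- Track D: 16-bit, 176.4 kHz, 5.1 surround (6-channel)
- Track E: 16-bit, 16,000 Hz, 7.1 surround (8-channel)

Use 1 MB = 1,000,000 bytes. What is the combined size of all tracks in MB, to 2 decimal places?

3 minutes = 180 s.
Track A: 11,025 × 180 × 1 × 2 = 3,969,000 bytes.
Track B: 32,000 × 180 × 1 × 2 = 11,520,000 bytes.
Track C: 5,512 × 180 × 2 × 2 = 3,968,640 bytes.
Track D: 176,400 × 180 × 2 × 6 = 381,024,000 bytes.
Track E: 16,000 × 180 × 2 × 8 = 46,080,000 bytes.
Total = 446,561,640 bytes = 446.56 MB.

446.56 MB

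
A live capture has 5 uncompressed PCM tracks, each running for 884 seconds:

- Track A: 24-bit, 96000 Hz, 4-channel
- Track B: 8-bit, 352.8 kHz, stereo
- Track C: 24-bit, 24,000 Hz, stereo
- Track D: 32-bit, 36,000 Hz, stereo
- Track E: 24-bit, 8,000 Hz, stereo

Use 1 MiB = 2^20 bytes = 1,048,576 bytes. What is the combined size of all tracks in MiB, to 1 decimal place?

Track A: 96,000 × 884 × 3 × 4 = 1,018,368,000 bytes.
Track B: 352,800 × 884 × 1 × 2 = 623,750,400 bytes.
Track C: 24,000 × 884 × 3 × 2 = 127,296,000 bytes.
Track D: 36,000 × 884 × 4 × 2 = 254,592,000 bytes.
Track E: 8,000 × 884 × 3 × 2 = 42,432,000 bytes.
Total = 2,066,438,400 bytes = 1970.7 MiB.

1970.7 MiB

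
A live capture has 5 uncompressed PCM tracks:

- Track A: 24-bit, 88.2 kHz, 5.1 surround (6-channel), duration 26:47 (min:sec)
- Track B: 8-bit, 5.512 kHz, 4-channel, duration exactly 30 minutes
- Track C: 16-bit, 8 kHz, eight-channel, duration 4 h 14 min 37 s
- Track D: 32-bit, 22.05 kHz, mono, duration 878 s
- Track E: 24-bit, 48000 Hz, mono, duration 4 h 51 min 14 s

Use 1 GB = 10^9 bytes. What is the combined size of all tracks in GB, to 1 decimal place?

Track A: 26:47 (min:sec) = 1,607 s; 88,200 × 1,607 × 3 × 6 = 2,551,273,200 bytes.
Track B: exactly 30 minutes = 1,800 s; 5,512 × 1,800 × 1 × 4 = 39,686,400 bytes.
Track C: 4 h 14 min 37 s = 15,277 s; 8,000 × 15,277 × 2 × 8 = 1,955,456,000 bytes.
Track D: 22,050 × 878 × 4 × 1 = 77,439,600 bytes.
Track E: 4 h 51 min 14 s = 17,474 s; 48,000 × 17,474 × 3 × 1 = 2,516,256,000 bytes.
Total = 7,140,111,200 bytes = 7.1 GB.

7.1 GB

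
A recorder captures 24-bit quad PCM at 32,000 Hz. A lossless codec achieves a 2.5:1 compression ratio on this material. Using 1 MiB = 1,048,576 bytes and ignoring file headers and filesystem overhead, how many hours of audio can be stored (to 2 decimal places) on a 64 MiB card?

0.12 hours

Uncompressed byte rate = 32,000 × 3 × 4 = 384,000 bytes/s.
After 2.5:1 compression, effective rate ≈ 153600 bytes/s.
Capacity = 64 × 1,048,576 = 67,108,864 bytes.
67,108,864 / effective rate ≈ 436.91 s → 0.12 hours.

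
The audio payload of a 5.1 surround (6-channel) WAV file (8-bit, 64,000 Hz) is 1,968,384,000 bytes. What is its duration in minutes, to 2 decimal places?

Byte rate = 64,000 × 1 × 6 = 384,000 bytes/s.
Duration = 1,968,384,000 / 384,000 = 5,126 s.
5,126 s / 60 = 85.43 minutes.

85.43 minutes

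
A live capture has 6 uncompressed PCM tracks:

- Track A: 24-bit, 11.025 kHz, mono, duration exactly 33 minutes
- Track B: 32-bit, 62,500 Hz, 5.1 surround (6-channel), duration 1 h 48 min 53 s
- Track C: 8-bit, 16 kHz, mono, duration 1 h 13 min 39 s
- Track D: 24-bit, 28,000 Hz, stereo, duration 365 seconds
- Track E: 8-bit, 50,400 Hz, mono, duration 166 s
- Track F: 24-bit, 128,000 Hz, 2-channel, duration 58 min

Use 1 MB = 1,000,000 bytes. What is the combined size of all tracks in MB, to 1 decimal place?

12678.0 MB

Track A: exactly 33 minutes = 1,980 s; 11,025 × 1,980 × 3 × 1 = 65,488,500 bytes.
Track B: 1 h 48 min 53 s = 6,533 s; 62,500 × 6,533 × 4 × 6 = 9,799,500,000 bytes.
Track C: 1 h 13 min 39 s = 4,419 s; 16,000 × 4,419 × 1 × 1 = 70,704,000 bytes.
Track D: 28,000 × 365 × 3 × 2 = 61,320,000 bytes.
Track E: 50,400 × 166 × 1 × 1 = 8,366,400 bytes.
Track F: 58 min = 3,480 s; 128,000 × 3,480 × 3 × 2 = 2,672,640,000 bytes.
Total = 12,678,018,900 bytes = 12678.0 MB.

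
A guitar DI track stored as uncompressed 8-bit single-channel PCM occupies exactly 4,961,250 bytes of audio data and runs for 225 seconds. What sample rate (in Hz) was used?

22,050 Hz

Bytes = sample_rate × seconds × bytes_per_sample × channels.
sample_rate = 4,961,250 / (225 × 1 × 1) = 4,961,250 / 225 = 22,050 Hz.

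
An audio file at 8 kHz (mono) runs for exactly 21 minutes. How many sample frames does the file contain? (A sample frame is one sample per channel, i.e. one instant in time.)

exactly 21 minutes = 1,260 s.
8,000 samples/s × 1,260 s = 10,080,000 frames.

10,080,000 sample frames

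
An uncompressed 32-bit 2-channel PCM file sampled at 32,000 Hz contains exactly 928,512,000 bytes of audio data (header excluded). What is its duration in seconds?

3,627 seconds

Byte rate = 32,000 × 4 × 2 = 256,000 bytes/s.
Duration = 928,512,000 / 256,000 = 3,627 s.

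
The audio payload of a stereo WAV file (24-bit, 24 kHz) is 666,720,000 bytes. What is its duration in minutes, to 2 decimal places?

Byte rate = 24,000 × 3 × 2 = 144,000 bytes/s.
Duration = 666,720,000 / 144,000 = 4,630 s.
4,630 s / 60 = 77.17 minutes.

77.17 minutes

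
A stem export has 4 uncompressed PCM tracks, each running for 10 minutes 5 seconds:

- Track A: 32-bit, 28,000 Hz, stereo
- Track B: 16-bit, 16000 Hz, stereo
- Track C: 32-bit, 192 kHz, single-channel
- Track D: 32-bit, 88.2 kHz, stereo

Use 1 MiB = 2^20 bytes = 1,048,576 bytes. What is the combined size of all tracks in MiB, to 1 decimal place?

10 minutes 5 seconds = 605 s.
Track A: 28,000 × 605 × 4 × 2 = 135,520,000 bytes.
Track B: 16,000 × 605 × 2 × 2 = 38,720,000 bytes.
Track C: 192,000 × 605 × 4 × 1 = 464,640,000 bytes.
Track D: 88,200 × 605 × 4 × 2 = 426,888,000 bytes.
Total = 1,065,768,000 bytes = 1016.4 MiB.

1016.4 MiB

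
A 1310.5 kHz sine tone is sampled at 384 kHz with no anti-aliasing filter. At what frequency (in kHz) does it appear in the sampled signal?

158.5 kHz

Nyquist = 384,000/2 = 192,000 Hz; 1,310,500 Hz exceeds it.
Alias = |1,310,500 − 3×384,000| = |1,310,500 − 1,152,000| = 158,500 Hz = 158.5 kHz.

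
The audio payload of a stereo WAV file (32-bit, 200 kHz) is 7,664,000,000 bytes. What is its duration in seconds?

4,790 seconds

Byte rate = 200,000 × 4 × 2 = 1,600,000 bytes/s.
Duration = 7,664,000,000 / 1,600,000 = 4,790 s.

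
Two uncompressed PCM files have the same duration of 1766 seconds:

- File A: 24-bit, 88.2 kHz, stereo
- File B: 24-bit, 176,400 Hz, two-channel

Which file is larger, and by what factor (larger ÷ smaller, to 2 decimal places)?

File B, by a factor of 2.00

File A: 88,200 × 3 × 2 = 529,200 bytes/s.
File B: 176,400 × 3 × 2 = 1,058,400 bytes/s.
File B is larger; ratio = 1,869,134,400 / 934,567,200 = 2.00.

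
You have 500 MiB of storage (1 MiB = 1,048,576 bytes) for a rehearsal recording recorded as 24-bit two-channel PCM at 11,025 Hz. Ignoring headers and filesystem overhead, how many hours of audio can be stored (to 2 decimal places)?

2.20 hours

Uncompressed byte rate = 11,025 × 3 × 2 = 66,150 bytes/s.
Capacity = 500 × 1,048,576 = 524,288,000 bytes.
524,288,000 / 66,150 ≈ 7925.74 s → 2.20 hours.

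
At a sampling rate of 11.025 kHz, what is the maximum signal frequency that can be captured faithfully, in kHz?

Nyquist frequency = sample rate / 2 = 11,025 / 2 = 5.5125 kHz.

5.5125 kHz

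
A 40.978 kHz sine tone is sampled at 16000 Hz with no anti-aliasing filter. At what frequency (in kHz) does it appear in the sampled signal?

Nyquist = 16,000/2 = 8,000 Hz; 40,978 Hz exceeds it.
Alias = |40,978 − 3×16,000| = |40,978 − 48,000| = 7,022 Hz = 7.022 kHz.

7.022 kHz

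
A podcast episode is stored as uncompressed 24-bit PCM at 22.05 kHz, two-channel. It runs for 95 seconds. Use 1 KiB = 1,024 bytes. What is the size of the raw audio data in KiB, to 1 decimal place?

12273.9 KiB

Bytes = 22,050 samples/s × 95 s × 3 bytes/sample × 2 ch = 12,568,500 bytes.
12,568,500 / 1,024 = 12273.9 KiB.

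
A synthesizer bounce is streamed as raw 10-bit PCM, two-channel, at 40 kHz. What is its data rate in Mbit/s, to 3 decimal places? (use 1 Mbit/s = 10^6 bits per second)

0.800 Mbit/s

Bit rate = 40,000 × 10 × 2 = 800,000 bits/s.
= 0.800 Mbit/s.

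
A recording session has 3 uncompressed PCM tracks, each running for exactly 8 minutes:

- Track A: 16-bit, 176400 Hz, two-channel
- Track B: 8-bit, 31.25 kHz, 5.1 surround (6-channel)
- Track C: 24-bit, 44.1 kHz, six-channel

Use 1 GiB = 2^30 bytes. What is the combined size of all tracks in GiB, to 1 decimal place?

exactly 8 minutes = 480 s.
Track A: 176,400 × 480 × 2 × 2 = 338,688,000 bytes.
Track B: 31,250 × 480 × 1 × 6 = 90,000,000 bytes.
Track C: 44,100 × 480 × 3 × 6 = 381,024,000 bytes.
Total = 809,712,000 bytes = 0.8 GiB.

0.8 GiB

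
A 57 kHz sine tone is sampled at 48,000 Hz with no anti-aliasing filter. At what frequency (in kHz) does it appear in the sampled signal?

Nyquist = 48,000/2 = 24,000 Hz; 57,000 Hz exceeds it.
Alias = |57,000 − 1×48,000| = |57,000 − 48,000| = 9,000 Hz = 9 kHz.

9 kHz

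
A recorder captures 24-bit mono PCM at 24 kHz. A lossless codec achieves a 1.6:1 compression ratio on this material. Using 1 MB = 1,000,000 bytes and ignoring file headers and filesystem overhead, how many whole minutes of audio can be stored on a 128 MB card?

Uncompressed byte rate = 24,000 × 3 × 1 = 72,000 bytes/s.
After 1.6:1 compression, effective rate ≈ 45000 bytes/s.
Capacity = 128 × 1,000,000 = 128,000,000 bytes.
128,000,000 / effective rate ≈ 2844.44 s → 47 minutes.

47 minutes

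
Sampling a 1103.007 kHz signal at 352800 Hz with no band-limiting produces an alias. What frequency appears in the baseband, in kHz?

44.607 kHz

Nyquist = 352,800/2 = 176,400 Hz; 1,103,007 Hz exceeds it.
Alias = |1,103,007 − 3×352,800| = |1,103,007 − 1,058,400| = 44,607 Hz = 44.607 kHz.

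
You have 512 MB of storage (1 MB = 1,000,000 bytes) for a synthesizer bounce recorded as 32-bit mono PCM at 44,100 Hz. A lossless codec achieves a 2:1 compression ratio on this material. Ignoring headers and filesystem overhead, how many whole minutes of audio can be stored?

96 minutes

Uncompressed byte rate = 44,100 × 4 × 1 = 176,400 bytes/s.
After 2:1 compression, effective rate ≈ 88200 bytes/s.
Capacity = 512 × 1,000,000 = 512,000,000 bytes.
512,000,000 / effective rate ≈ 5804.99 s → 96 minutes.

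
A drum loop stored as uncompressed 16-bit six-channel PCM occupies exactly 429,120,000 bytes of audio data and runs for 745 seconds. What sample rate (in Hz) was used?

48,000 Hz

Bytes = sample_rate × seconds × bytes_per_sample × channels.
sample_rate = 429,120,000 / (745 × 2 × 6) = 429,120,000 / 8,940 = 48,000 Hz.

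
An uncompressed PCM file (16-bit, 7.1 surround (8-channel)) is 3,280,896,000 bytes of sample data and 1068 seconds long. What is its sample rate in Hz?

Bytes = sample_rate × seconds × bytes_per_sample × channels.
sample_rate = 3,280,896,000 / (1,068 × 2 × 8) = 3,280,896,000 / 17,088 = 192,000 Hz.

192,000 Hz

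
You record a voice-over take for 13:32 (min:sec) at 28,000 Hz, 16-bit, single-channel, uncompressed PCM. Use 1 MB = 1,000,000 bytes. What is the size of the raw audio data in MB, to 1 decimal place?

Duration = 13:32 (min:sec) = 812 s.
Bytes = 28,000 samples/s × 812 s × 2 bytes/sample × 1 ch = 45,472,000 bytes.
45,472,000 / 1,000,000 = 45.5 MB.

45.5 MB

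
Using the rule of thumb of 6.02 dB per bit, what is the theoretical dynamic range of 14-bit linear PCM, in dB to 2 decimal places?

14 × 6.02 = 84.28 dB.

84.28 dB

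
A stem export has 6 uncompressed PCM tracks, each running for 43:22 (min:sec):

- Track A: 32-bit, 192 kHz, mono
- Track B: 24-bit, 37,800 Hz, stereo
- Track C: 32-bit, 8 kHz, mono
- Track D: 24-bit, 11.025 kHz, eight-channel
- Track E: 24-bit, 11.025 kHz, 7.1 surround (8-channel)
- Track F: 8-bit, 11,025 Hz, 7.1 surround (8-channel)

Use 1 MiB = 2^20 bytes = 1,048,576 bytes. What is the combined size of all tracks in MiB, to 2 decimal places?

43:22 (min:sec) = 2,602 s.
Track A: 192,000 × 2,602 × 4 × 1 = 1,998,336,000 bytes.
Track B: 37,800 × 2,602 × 3 × 2 = 590,133,600 bytes.
Track C: 8,000 × 2,602 × 4 × 1 = 83,264,000 bytes.
Track D: 11,025 × 2,602 × 3 × 8 = 688,489,200 bytes.
Track E: 11,025 × 2,602 × 3 × 8 = 688,489,200 bytes.
Track F: 11,025 × 2,602 × 1 × 8 = 229,496,400 bytes.
Total = 4,278,208,400 bytes = 4080.02 MiB.

4080.02 MiB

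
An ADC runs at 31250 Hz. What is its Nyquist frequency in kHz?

Nyquist frequency = sample rate / 2 = 31,250 / 2 = 15.625 kHz.

15.625 kHz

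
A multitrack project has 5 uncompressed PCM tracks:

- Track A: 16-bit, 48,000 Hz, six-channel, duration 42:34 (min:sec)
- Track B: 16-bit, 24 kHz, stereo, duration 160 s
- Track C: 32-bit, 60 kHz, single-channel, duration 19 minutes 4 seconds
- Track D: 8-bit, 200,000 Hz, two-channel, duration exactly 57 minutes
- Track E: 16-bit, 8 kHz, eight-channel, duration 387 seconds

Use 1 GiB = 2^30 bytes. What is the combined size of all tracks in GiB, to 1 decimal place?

Track A: 42:34 (min:sec) = 2,554 s; 48,000 × 2,554 × 2 × 6 = 1,471,104,000 bytes.
Track B: 24,000 × 160 × 2 × 2 = 15,360,000 bytes.
Track C: 19 minutes 4 seconds = 1,144 s; 60,000 × 1,144 × 4 × 1 = 274,560,000 bytes.
Track D: exactly 57 minutes = 3,420 s; 200,000 × 3,420 × 1 × 2 = 1,368,000,000 bytes.
Track E: 8,000 × 387 × 2 × 8 = 49,536,000 bytes.
Total = 3,178,560,000 bytes = 3.0 GiB.

3.0 GiB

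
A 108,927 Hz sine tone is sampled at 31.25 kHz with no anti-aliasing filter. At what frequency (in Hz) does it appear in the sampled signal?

15,177 Hz

Nyquist = 31,250/2 = 15,625 Hz; 108,927 Hz exceeds it.
Alias = |108,927 − 3×31,250| = |108,927 − 93,750| = 15,177 Hz.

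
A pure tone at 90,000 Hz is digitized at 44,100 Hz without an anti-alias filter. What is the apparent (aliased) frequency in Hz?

1,800 Hz

Nyquist = 44,100/2 = 22,050 Hz; 90,000 Hz exceeds it.
Alias = |90,000 − 2×44,100| = |90,000 − 88,200| = 1,800 Hz.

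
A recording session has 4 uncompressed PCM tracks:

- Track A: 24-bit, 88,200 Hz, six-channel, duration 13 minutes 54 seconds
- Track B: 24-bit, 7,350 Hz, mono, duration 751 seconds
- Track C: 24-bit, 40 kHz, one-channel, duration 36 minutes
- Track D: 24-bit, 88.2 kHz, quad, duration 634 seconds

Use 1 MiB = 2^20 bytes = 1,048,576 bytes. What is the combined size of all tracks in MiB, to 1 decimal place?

Track A: 13 minutes 54 seconds = 834 s; 88,200 × 834 × 3 × 6 = 1,324,058,400 bytes.
Track B: 7,350 × 751 × 3 × 1 = 16,559,550 bytes.
Track C: 36 minutes = 2,160 s; 40,000 × 2,160 × 3 × 1 = 259,200,000 bytes.
Track D: 88,200 × 634 × 3 × 4 = 671,025,600 bytes.
Total = 2,270,843,550 bytes = 2165.6 MiB.

2165.6 MiB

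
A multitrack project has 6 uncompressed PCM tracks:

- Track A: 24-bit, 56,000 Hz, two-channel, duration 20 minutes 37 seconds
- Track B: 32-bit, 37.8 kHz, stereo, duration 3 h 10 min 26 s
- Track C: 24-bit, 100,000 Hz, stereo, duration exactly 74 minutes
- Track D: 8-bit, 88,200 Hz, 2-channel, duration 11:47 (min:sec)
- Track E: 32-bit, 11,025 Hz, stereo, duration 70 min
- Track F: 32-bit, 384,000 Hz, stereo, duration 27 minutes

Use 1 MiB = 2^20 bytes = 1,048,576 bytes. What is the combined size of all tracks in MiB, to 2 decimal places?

Track A: 20 minutes 37 seconds = 1,237 s; 56,000 × 1,237 × 3 × 2 = 415,632,000 bytes.
Track B: 3 h 10 min 26 s = 11,426 s; 37,800 × 11,426 × 4 × 2 = 3,455,222,400 bytes.
Track C: exactly 74 minutes = 4,440 s; 100,000 × 4,440 × 3 × 2 = 2,664,000,000 bytes.
Track D: 11:47 (min:sec) = 707 s; 88,200 × 707 × 1 × 2 = 124,714,800 bytes.
Track E: 70 min = 4,200 s; 11,025 × 4,200 × 4 × 2 = 370,440,000 bytes.
Track F: 27 minutes = 1,620 s; 384,000 × 1,620 × 4 × 2 = 4,976,640,000 bytes.
Total = 12,006,649,200 bytes = 11450.43 MiB.

11450.43 MiB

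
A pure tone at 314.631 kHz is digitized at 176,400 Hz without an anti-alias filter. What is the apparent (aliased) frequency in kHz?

38.169 kHz

Nyquist = 176,400/2 = 88,200 Hz; 314,631 Hz exceeds it.
Alias = |314,631 − 2×176,400| = |314,631 − 352,800| = 38,169 Hz = 38.169 kHz.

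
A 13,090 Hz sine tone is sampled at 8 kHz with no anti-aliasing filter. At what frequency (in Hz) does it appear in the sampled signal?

Nyquist = 8,000/2 = 4,000 Hz; 13,090 Hz exceeds it.
Alias = |13,090 − 2×8,000| = |13,090 − 16,000| = 2,910 Hz.

2,910 Hz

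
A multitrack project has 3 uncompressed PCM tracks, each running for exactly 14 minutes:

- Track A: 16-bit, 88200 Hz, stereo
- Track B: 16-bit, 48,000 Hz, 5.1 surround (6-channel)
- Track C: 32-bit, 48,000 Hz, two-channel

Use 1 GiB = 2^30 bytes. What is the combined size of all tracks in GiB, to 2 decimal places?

1.03 GiB

exactly 14 minutes = 840 s.
Track A: 88,200 × 840 × 2 × 2 = 296,352,000 bytes.
Track B: 48,000 × 840 × 2 × 6 = 483,840,000 bytes.
Track C: 48,000 × 840 × 4 × 2 = 322,560,000 bytes.
Total = 1,102,752,000 bytes = 1.03 GiB.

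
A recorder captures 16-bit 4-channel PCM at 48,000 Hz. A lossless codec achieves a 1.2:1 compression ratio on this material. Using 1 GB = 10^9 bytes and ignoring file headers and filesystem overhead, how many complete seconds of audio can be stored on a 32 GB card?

Uncompressed byte rate = 48,000 × 2 × 4 = 384,000 bytes/s.
After 1.2:1 compression, effective rate ≈ 320000 bytes/s.
Capacity = 32 × 1,000,000,000 = 32,000,000,000 bytes.
32,000,000,000 / effective rate ≈ 100000 s → 100,000 seconds.

100,000 seconds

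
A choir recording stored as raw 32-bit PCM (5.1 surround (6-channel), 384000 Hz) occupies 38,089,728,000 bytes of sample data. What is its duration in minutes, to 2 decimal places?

68.88 minutes

Byte rate = 384,000 × 4 × 6 = 9,216,000 bytes/s.
Duration = 38,089,728,000 / 9,216,000 = 4,133 s.
4,133 s / 60 = 68.88 minutes.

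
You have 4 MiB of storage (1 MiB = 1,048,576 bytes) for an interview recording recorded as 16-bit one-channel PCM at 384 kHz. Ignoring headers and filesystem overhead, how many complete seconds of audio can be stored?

5 seconds

Uncompressed byte rate = 384,000 × 2 × 1 = 768,000 bytes/s.
Capacity = 4 × 1,048,576 = 4,194,304 bytes.
4,194,304 / 768,000 ≈ 5.46 s → 5 seconds.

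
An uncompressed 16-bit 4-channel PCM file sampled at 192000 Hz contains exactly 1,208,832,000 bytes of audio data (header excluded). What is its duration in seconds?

787 seconds

Byte rate = 192,000 × 2 × 4 = 1,536,000 bytes/s.
Duration = 1,208,832,000 / 1,536,000 = 787 s.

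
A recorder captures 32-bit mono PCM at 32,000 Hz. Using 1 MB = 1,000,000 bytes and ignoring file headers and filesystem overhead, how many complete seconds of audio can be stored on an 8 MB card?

62 seconds

Uncompressed byte rate = 32,000 × 4 × 1 = 128,000 bytes/s.
Capacity = 8 × 1,000,000 = 8,000,000 bytes.
8,000,000 / 128,000 ≈ 62.5 s → 62 seconds.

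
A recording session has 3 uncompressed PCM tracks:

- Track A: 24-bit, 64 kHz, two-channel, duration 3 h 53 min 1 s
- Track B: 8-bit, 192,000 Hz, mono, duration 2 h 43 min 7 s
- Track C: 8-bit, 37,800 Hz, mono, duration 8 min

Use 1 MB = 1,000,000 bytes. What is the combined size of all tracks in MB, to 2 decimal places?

Track A: 3 h 53 min 1 s = 13,981 s; 64,000 × 13,981 × 3 × 2 = 5,368,704,000 bytes.
Track B: 2 h 43 min 7 s = 9,787 s; 192,000 × 9,787 × 1 × 1 = 1,879,104,000 bytes.
Track C: 8 min = 480 s; 37,800 × 480 × 1 × 1 = 18,144,000 bytes.
Total = 7,265,952,000 bytes = 7265.95 MB.

7265.95 MB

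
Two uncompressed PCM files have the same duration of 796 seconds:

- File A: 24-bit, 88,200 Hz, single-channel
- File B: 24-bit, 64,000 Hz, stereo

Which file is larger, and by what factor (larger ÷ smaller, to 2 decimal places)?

File B, by a factor of 1.45

File A: 88,200 × 3 × 1 = 264,600 bytes/s.
File B: 64,000 × 3 × 2 = 384,000 bytes/s.
File B is larger; ratio = 305,664,000 / 210,621,600 = 1.45.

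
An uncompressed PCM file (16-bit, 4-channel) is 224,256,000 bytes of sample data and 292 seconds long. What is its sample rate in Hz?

96,000 Hz

Bytes = sample_rate × seconds × bytes_per_sample × channels.
sample_rate = 224,256,000 / (292 × 2 × 4) = 224,256,000 / 2,336 = 96,000 Hz.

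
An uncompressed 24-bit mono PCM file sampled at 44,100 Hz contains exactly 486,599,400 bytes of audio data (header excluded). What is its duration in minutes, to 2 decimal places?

Byte rate = 44,100 × 3 × 1 = 132,300 bytes/s.
Duration = 486,599,400 / 132,300 = 3,678 s.
3,678 s / 60 = 61.30 minutes.

61.30 minutes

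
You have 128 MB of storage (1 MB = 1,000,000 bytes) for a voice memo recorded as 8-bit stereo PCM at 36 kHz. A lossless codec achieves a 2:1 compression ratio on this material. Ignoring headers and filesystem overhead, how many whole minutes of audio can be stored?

59 minutes

Uncompressed byte rate = 36,000 × 1 × 2 = 72,000 bytes/s.
After 2:1 compression, effective rate ≈ 36000 bytes/s.
Capacity = 128 × 1,000,000 = 128,000,000 bytes.
128,000,000 / effective rate ≈ 3555.56 s → 59 minutes.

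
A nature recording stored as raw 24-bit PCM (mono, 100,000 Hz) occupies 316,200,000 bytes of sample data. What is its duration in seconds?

Byte rate = 100,000 × 3 × 1 = 300,000 bytes/s.
Duration = 316,200,000 / 300,000 = 1,054 s.

1,054 seconds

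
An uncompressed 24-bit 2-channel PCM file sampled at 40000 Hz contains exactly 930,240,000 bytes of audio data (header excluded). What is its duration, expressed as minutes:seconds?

Byte rate = 40,000 × 3 × 2 = 240,000 bytes/s.
Duration = 930,240,000 / 240,000 = 3,876 s.
3,876 s = 64:36.

64:36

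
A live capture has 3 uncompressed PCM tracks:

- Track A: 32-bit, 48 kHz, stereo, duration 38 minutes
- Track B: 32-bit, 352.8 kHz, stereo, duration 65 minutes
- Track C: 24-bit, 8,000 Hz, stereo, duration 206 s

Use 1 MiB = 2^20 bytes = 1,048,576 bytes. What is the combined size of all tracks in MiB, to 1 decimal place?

Track A: 38 minutes = 2,280 s; 48,000 × 2,280 × 4 × 2 = 875,520,000 bytes.
Track B: 65 minutes = 3,900 s; 352,800 × 3,900 × 4 × 2 = 11,007,360,000 bytes.
Track C: 8,000 × 206 × 3 × 2 = 9,888,000 bytes.
Total = 11,892,768,000 bytes = 11341.8 MiB.

11341.8 MiB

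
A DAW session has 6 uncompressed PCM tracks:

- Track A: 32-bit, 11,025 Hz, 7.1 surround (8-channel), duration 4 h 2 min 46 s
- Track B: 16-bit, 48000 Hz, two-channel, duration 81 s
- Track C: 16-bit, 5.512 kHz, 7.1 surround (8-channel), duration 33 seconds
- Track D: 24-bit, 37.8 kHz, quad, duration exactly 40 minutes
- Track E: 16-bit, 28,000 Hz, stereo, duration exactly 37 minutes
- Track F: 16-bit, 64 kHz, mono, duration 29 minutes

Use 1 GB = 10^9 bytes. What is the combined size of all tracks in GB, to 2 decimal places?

Track A: 4 h 2 min 46 s = 14,566 s; 11,025 × 14,566 × 4 × 8 = 5,138,884,800 bytes.
Track B: 48,000 × 81 × 2 × 2 = 15,552,000 bytes.
Track C: 5,512 × 33 × 2 × 8 = 2,910,336 bytes.
Track D: exactly 40 minutes = 2,400 s; 37,800 × 2,400 × 3 × 4 = 1,088,640,000 bytes.
Track E: exactly 37 minutes = 2,220 s; 28,000 × 2,220 × 2 × 2 = 248,640,000 bytes.
Track F: 29 minutes = 1,740 s; 64,000 × 1,740 × 2 × 1 = 222,720,000 bytes.
Total = 6,717,347,136 bytes = 6.72 GB.

6.72 GB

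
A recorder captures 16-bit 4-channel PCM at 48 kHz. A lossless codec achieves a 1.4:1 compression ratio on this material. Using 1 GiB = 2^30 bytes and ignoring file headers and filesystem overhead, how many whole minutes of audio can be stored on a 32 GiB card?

Uncompressed byte rate = 48,000 × 2 × 4 = 384,000 bytes/s.
After 1.4:1 compression, effective rate ≈ 274285.71 bytes/s.
Capacity = 32 × 1,073,741,824 = 34,359,738,368 bytes.
34,359,738,368 / effective rate ≈ 125269.88 s → 2,087 minutes.

2,087 minutes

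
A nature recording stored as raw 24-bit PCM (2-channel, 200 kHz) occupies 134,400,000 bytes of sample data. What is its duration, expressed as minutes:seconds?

1:52

Byte rate = 200,000 × 3 × 2 = 1,200,000 bytes/s.
Duration = 134,400,000 / 1,200,000 = 112 s.
112 s = 1:52.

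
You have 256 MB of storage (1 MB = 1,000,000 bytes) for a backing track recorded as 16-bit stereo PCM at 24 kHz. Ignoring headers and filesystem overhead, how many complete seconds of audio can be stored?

2,666 seconds

Uncompressed byte rate = 24,000 × 2 × 2 = 96,000 bytes/s.
Capacity = 256 × 1,000,000 = 256,000,000 bytes.
256,000,000 / 96,000 ≈ 2666.67 s → 2,666 seconds.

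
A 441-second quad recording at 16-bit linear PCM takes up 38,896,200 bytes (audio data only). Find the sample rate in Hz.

11,025 Hz

Bytes = sample_rate × seconds × bytes_per_sample × channels.
sample_rate = 38,896,200 / (441 × 2 × 4) = 38,896,200 / 3,528 = 11,025 Hz.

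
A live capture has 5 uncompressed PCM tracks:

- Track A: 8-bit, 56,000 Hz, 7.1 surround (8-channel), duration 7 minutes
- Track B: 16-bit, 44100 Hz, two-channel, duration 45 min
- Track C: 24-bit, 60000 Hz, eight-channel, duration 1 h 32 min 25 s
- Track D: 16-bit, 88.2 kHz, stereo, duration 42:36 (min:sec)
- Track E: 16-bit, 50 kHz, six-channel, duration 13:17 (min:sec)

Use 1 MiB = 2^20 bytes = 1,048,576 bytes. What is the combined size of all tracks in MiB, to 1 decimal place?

Track A: 7 minutes = 420 s; 56,000 × 420 × 1 × 8 = 188,160,000 bytes.
Track B: 45 min = 2,700 s; 44,100 × 2,700 × 2 × 2 = 476,280,000 bytes.
Track C: 1 h 32 min 25 s = 5,545 s; 60,000 × 5,545 × 3 × 8 = 7,984,800,000 bytes.
Track D: 42:36 (min:sec) = 2,556 s; 88,200 × 2,556 × 2 × 2 = 901,756,800 bytes.
Track E: 13:17 (min:sec) = 797 s; 50,000 × 797 × 2 × 6 = 478,200,000 bytes.
Total = 10,029,196,800 bytes = 9564.6 MiB.

9564.6 MiB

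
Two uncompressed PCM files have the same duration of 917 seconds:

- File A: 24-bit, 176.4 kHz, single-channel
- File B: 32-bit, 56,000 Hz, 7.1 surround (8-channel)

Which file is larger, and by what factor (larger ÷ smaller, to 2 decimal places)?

File B, by a factor of 3.39

File A: 176,400 × 3 × 1 = 529,200 bytes/s.
File B: 56,000 × 4 × 8 = 1,792,000 bytes/s.
File B is larger; ratio = 1,643,264,000 / 485,276,400 = 3.39.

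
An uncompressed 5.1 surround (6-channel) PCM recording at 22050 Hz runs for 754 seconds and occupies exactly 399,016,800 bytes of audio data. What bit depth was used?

32 bits

Bytes per sample = 399,016,800 / (22,050 × 754 × 6) = 399,016,800 / 99,754,200 = 4.
Bit depth = 4 × 8 = 32 bits.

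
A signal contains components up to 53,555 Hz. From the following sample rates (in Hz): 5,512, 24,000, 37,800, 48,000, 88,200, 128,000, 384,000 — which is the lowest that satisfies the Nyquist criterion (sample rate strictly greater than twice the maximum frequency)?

Need sample rate > 2 × 53,555 = 107,110 Hz.
Lowest listed rate above 107,110 Hz is 128,000 Hz.

128,000 Hz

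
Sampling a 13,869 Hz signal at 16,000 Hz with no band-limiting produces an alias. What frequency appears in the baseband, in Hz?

2,131 Hz

Nyquist = 16,000/2 = 8,000 Hz; 13,869 Hz exceeds it.
Alias = |13,869 − 1×16,000| = |13,869 − 16,000| = 2,131 Hz.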